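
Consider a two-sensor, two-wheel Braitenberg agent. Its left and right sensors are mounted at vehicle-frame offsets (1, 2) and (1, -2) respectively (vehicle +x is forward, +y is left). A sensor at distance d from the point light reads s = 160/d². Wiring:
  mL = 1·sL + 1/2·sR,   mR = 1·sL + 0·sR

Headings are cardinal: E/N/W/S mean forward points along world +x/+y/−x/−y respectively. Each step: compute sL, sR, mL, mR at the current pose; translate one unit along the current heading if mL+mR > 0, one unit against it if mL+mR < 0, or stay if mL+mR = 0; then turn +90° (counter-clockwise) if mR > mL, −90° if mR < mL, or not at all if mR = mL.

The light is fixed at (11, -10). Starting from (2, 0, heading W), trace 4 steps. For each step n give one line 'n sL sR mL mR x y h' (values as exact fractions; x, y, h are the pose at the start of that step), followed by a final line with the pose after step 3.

0 40/41 40/61 3260/2501 40/41 2 0 W
1 32/53 32/37 2032/1961 32/53 1 0 N
2 16/25 80/81 2296/2025 16/25 1 1 E
3 160/149 160/221 47280/32929 160/149 2 1 S
final 2 0 W

n=0: pose=(2,0,W); sL=40/41, sR=40/61; mL=3260/2501, mR=40/41; mL+mR=5700/2501 → advance +1; mR−mL=-20/61 → turn -1·90°
n=1: pose=(1,0,N); sL=32/53, sR=32/37; mL=2032/1961, mR=32/53; mL+mR=3216/1961 → advance +1; mR−mL=-16/37 → turn -1·90°
n=2: pose=(1,1,E); sL=16/25, sR=80/81; mL=2296/2025, mR=16/25; mL+mR=3592/2025 → advance +1; mR−mL=-40/81 → turn -1·90°
n=3: pose=(2,1,S); sL=160/149, sR=160/221; mL=47280/32929, mR=160/149; mL+mR=82640/32929 → advance +1; mR−mL=-80/221 → turn -1·90°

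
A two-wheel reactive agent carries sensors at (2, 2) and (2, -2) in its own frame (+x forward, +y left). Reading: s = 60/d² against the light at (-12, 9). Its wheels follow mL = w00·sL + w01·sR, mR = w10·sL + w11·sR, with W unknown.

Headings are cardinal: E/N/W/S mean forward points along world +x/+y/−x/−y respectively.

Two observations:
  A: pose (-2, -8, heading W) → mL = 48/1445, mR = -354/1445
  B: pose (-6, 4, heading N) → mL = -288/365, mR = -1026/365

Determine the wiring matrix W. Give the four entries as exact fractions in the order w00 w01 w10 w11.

obs A: pose=(-2,-8,W) → sL=12/85, sR=60/289, mL=48/1445, mR=-354/1445
obs B: pose=(-6,4,N) → sL=12/5, sR=60/73, mL=-288/365, mR=-1026/365
sensor matrix S = [[12/85, 60/289], [12/5, 60/73]]; det S = -8064/21097
solve [mL_A; mL_B] = S·[w00; w01] and [mR_A; mR_B] = S·[w10; w11]:
  w00 = -1/2, w01 = 1/2, w10 = -1, w11 = -1/2

-1/2 1/2 -1 -1/2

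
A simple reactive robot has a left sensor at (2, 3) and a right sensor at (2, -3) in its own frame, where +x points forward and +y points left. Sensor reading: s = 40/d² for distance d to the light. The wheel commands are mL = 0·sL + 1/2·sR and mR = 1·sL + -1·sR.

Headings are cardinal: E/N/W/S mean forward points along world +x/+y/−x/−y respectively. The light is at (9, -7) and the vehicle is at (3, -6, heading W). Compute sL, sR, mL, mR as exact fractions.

left sensor world pos  = (1, -9); dL² = 68
right sensor world pos = (1, -3); dR² = 80
sL = 40/68 = 10/17
sR = 40/80 = 1/2
mL = 0·sL + 1/2·sR = 1/4
mR = 1·sL + -1·sR = 3/34

10/17 1/2 1/4 3/34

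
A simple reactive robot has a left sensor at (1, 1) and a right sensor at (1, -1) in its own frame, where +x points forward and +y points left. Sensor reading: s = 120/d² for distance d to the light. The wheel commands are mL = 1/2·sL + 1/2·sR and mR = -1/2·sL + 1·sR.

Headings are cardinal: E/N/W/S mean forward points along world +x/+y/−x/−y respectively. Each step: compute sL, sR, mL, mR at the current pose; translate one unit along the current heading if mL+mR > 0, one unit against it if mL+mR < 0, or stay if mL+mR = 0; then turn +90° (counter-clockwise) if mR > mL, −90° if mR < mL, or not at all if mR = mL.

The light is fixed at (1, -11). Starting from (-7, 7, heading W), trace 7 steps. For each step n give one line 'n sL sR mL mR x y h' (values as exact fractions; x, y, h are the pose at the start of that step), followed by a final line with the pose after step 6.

n=0: pose=(-7,7,W); sL=12/37, sR=60/221; mL=2436/8177, mR=894/8177; mL+mR=90/221 → advance +1; mR−mL=-1542/8177 → turn -1·90°
n=1: pose=(-8,7,N); sL=120/461, sR=24/85; mL=10632/39185, mR=5964/39185; mL+mR=36/85 → advance +1; mR−mL=-4668/39185 → turn -1·90°
n=2: pose=(-8,8,E); sL=15/58, sR=30/97; mL=3195/11252, mR=2025/11252; mL+mR=45/97 → advance +1; mR−mL=-585/5626 → turn -1·90°
n=3: pose=(-7,8,S); sL=120/373, sR=8/27; mL=3112/10071, mR=1364/10071; mL+mR=4/9 → advance +1; mR−mL=-1748/10071 → turn -1·90°
n=4: pose=(-7,7,W); sL=12/37, sR=60/221; mL=2436/8177, mR=894/8177; mL+mR=90/221 → advance +1; mR−mL=-1542/8177 → turn -1·90°
n=5: pose=(-8,7,N); sL=120/461, sR=24/85; mL=10632/39185, mR=5964/39185; mL+mR=36/85 → advance +1; mR−mL=-4668/39185 → turn -1·90°
n=6: pose=(-8,8,E); sL=15/58, sR=30/97; mL=3195/11252, mR=2025/11252; mL+mR=45/97 → advance +1; mR−mL=-585/5626 → turn -1·90°

0 12/37 60/221 2436/8177 894/8177 -7 7 W
1 120/461 24/85 10632/39185 5964/39185 -8 7 N
2 15/58 30/97 3195/11252 2025/11252 -8 8 E
3 120/373 8/27 3112/10071 1364/10071 -7 8 S
4 12/37 60/221 2436/8177 894/8177 -7 7 W
5 120/461 24/85 10632/39185 5964/39185 -8 7 N
6 15/58 30/97 3195/11252 2025/11252 -8 8 E
final -7 8 S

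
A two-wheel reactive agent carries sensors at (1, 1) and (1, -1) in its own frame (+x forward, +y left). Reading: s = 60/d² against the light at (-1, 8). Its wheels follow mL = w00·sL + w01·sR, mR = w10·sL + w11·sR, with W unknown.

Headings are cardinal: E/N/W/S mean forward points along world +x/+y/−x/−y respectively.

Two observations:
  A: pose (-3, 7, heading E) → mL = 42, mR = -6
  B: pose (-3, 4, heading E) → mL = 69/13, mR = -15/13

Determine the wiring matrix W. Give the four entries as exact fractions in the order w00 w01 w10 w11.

1/2 1 0 -1/2

obs A: pose=(-3,7,E) → sL=60, sR=12, mL=42, mR=-6
obs B: pose=(-3,4,E) → sL=6, sR=30/13, mL=69/13, mR=-15/13
sensor matrix S = [[60, 12], [6, 30/13]]; det S = 864/13
solve [mL_A; mL_B] = S·[w00; w01] and [mR_A; mR_B] = S·[w10; w11]:
  w00 = 1/2, w01 = 1, w10 = 0, w11 = -1/2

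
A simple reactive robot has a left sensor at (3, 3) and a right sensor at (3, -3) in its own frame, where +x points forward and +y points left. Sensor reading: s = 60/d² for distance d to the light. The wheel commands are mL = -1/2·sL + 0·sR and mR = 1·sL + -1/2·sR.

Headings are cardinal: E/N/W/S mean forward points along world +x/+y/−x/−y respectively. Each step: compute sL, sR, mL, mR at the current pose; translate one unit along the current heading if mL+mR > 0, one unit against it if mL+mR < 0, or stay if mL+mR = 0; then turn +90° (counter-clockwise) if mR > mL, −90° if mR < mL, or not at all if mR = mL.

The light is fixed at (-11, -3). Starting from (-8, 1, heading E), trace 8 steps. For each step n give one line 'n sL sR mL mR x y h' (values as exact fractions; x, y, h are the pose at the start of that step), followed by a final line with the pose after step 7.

n=0: pose=(-8,1,E); sL=12/17, sR=60/37; mL=-6/17, mR=-66/629; mL+mR=-288/629 → advance -1; mR−mL=156/629 → turn +1·90°
n=1: pose=(-9,1,N); sL=6/5, sR=30/37; mL=-3/5, mR=147/185; mL+mR=36/185 → advance +1; mR−mL=258/185 → turn +1·90°
n=2: pose=(-9,2,W); sL=12, sR=12/13; mL=-6, mR=150/13; mL+mR=72/13 → advance +1; mR−mL=228/13 → turn +1·90°
n=3: pose=(-10,2,S); sL=3, sR=15/2; mL=-3/2, mR=-3/4; mL+mR=-9/4 → advance -1; mR−mL=3/4 → turn +1·90°
n=4: pose=(-10,3,E); sL=60/97, sR=12/5; mL=-30/97, mR=-282/485; mL+mR=-432/485 → advance -1; mR−mL=-132/485 → turn -1·90°
n=5: pose=(-11,3,S); sL=10/3, sR=10/3; mL=-5/3, mR=5/3; mL+mR=0 → advance +0; mR−mL=10/3 → turn +1·90°
n=6: pose=(-11,3,E); sL=2/3, sR=10/3; mL=-1/3, mR=-1; mL+mR=-4/3 → advance -1; mR−mL=-2/3 → turn -1·90°
n=7: pose=(-12,3,S); sL=60/13, sR=12/5; mL=-30/13, mR=222/65; mL+mR=72/65 → advance +1; mR−mL=372/65 → turn +1·90°

0 12/17 60/37 -6/17 -66/629 -8 1 E
1 6/5 30/37 -3/5 147/185 -9 1 N
2 12 12/13 -6 150/13 -9 2 W
3 3 15/2 -3/2 -3/4 -10 2 S
4 60/97 12/5 -30/97 -282/485 -10 3 E
5 10/3 10/3 -5/3 5/3 -11 3 S
6 2/3 10/3 -1/3 -1 -11 3 E
7 60/13 12/5 -30/13 222/65 -12 3 S
final -12 2 E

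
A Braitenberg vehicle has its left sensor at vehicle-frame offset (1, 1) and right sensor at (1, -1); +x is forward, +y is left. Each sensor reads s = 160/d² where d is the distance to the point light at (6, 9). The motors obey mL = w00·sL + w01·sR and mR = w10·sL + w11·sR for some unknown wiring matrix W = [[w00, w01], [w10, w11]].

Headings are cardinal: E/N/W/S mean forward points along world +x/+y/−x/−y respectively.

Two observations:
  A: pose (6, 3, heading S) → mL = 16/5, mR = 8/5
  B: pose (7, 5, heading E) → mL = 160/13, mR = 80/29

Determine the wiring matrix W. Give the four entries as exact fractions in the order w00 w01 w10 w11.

obs A: pose=(6,3,S) → sL=16/5, sR=16/5, mL=16/5, mR=8/5
obs B: pose=(7,5,E) → sL=160/13, sR=160/29, mL=160/13, mR=80/29
sensor matrix S = [[16/5, 16/5], [160/13, 160/29]]; det S = -8192/377
solve [mL_A; mL_B] = S·[w00; w01] and [mR_A; mR_B] = S·[w10; w11]:
  w00 = 1, w01 = 0, w10 = 0, w11 = 1/2

1 0 0 1/2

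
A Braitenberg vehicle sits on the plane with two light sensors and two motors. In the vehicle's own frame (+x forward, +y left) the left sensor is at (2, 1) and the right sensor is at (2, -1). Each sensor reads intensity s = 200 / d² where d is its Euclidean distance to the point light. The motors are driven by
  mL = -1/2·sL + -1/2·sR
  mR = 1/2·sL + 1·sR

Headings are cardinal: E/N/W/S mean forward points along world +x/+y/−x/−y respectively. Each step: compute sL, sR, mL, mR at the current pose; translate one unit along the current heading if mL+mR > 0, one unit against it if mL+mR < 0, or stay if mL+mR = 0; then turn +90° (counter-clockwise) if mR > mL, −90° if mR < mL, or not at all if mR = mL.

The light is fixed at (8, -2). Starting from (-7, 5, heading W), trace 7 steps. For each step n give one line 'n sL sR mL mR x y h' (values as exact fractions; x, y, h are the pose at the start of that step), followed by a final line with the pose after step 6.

0 8/13 200/353 -2712/4589 4012/4589 -7 5 W
1 4/5 100/157 -564/785 814/785 -8 5 S
2 40/49 200/221 -9320/10829 14220/10829 -8 4 E
3 5/8 10/13 -145/208 225/208 -7 4 N
4 8/13 200/353 -2712/4589 4012/4589 -7 5 W
5 4/5 100/157 -564/785 814/785 -8 5 S
6 40/49 200/221 -9320/10829 14220/10829 -8 4 E
final -7 4 N

n=0: pose=(-7,5,W); sL=8/13, sR=200/353; mL=-2712/4589, mR=4012/4589; mL+mR=100/353 → advance +1; mR−mL=6724/4589 → turn +1·90°
n=1: pose=(-8,5,S); sL=4/5, sR=100/157; mL=-564/785, mR=814/785; mL+mR=50/157 → advance +1; mR−mL=1378/785 → turn +1·90°
n=2: pose=(-8,4,E); sL=40/49, sR=200/221; mL=-9320/10829, mR=14220/10829; mL+mR=100/221 → advance +1; mR−mL=23540/10829 → turn +1·90°
n=3: pose=(-7,4,N); sL=5/8, sR=10/13; mL=-145/208, mR=225/208; mL+mR=5/13 → advance +1; mR−mL=185/104 → turn +1·90°
n=4: pose=(-7,5,W); sL=8/13, sR=200/353; mL=-2712/4589, mR=4012/4589; mL+mR=100/353 → advance +1; mR−mL=6724/4589 → turn +1·90°
n=5: pose=(-8,5,S); sL=4/5, sR=100/157; mL=-564/785, mR=814/785; mL+mR=50/157 → advance +1; mR−mL=1378/785 → turn +1·90°
n=6: pose=(-8,4,E); sL=40/49, sR=200/221; mL=-9320/10829, mR=14220/10829; mL+mR=100/221 → advance +1; mR−mL=23540/10829 → turn +1·90°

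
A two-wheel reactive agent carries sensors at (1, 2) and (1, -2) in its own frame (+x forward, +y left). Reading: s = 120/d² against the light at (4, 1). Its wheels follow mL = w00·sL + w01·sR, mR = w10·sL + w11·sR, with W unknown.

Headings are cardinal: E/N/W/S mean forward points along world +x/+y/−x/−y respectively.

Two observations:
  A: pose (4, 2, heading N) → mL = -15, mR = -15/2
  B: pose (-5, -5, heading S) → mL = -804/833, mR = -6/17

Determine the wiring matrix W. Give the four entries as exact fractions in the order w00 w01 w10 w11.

-1/2 -1/2 0 -1/2

obs A: pose=(4,2,N) → sL=15, sR=15, mL=-15, mR=-15/2
obs B: pose=(-5,-5,S) → sL=60/49, sR=12/17, mL=-804/833, mR=-6/17
sensor matrix S = [[15, 15], [60/49, 12/17]]; det S = -6480/833
solve [mL_A; mL_B] = S·[w00; w01] and [mR_A; mR_B] = S·[w10; w11]:
  w00 = -1/2, w01 = -1/2, w10 = 0, w11 = -1/2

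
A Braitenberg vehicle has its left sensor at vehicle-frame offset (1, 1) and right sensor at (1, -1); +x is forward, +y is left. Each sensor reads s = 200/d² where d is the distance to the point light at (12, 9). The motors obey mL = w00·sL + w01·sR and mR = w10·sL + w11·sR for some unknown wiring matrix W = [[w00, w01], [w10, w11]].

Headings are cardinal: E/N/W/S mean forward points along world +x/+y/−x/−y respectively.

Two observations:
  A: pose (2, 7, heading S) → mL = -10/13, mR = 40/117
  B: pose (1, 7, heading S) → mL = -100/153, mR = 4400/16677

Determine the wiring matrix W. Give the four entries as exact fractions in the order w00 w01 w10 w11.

0 -1/2 1/2 -1/2

obs A: pose=(2,7,S) → sL=20/9, sR=20/13, mL=-10/13, mR=40/117
obs B: pose=(1,7,S) → sL=200/109, sR=200/153, mL=-100/153, mR=4400/16677
sensor matrix S = [[20/9, 20/13], [200/109, 200/153]]; det S = 160000/1951209
solve [mL_A; mL_B] = S·[w00; w01] and [mR_A; mR_B] = S·[w10; w11]:
  w00 = 0, w01 = -1/2, w10 = 1/2, w11 = -1/2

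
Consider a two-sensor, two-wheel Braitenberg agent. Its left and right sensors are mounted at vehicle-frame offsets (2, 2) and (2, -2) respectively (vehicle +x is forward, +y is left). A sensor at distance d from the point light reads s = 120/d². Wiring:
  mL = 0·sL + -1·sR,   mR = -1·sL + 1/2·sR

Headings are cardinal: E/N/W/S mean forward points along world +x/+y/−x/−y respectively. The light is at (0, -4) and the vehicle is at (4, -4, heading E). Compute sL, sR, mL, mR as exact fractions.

left sensor world pos  = (6, -2); dL² = 40
right sensor world pos = (6, -6); dR² = 40
sL = 120/40 = 3
sR = 120/40 = 3
mL = 0·sL + -1·sR = -3
mR = -1·sL + 1/2·sR = -3/2

3 3 -3 -3/2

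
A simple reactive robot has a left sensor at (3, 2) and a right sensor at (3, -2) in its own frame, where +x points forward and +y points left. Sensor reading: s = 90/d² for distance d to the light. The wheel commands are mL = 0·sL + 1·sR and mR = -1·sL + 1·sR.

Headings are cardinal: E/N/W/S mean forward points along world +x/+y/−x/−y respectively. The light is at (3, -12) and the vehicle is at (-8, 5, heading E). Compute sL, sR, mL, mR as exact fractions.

left sensor world pos  = (-5, 7); dL² = 425
right sensor world pos = (-5, 3); dR² = 289
sL = 90/425 = 18/85
sR = 90/289 = 90/289
mL = 0·sL + 1·sR = 90/289
mR = -1·sL + 1·sR = 144/1445

18/85 90/289 90/289 144/1445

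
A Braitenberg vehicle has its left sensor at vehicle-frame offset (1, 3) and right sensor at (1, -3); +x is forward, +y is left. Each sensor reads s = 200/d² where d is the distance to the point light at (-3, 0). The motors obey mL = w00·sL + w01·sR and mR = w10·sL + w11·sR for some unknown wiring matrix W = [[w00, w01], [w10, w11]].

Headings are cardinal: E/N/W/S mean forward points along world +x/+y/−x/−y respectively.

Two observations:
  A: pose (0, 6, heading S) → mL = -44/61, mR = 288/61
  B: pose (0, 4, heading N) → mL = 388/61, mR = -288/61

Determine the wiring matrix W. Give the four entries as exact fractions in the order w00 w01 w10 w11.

1 -1/2 -1 1

obs A: pose=(0,6,S) → sL=200/61, sR=8, mL=-44/61, mR=288/61
obs B: pose=(0,4,N) → sL=8, sR=200/61, mL=388/61, mR=-288/61
sensor matrix S = [[200/61, 8], [8, 200/61]]; det S = -198144/3721
solve [mL_A; mL_B] = S·[w00; w01] and [mR_A; mR_B] = S·[w10; w11]:
  w00 = 1, w01 = -1/2, w10 = -1, w11 = 1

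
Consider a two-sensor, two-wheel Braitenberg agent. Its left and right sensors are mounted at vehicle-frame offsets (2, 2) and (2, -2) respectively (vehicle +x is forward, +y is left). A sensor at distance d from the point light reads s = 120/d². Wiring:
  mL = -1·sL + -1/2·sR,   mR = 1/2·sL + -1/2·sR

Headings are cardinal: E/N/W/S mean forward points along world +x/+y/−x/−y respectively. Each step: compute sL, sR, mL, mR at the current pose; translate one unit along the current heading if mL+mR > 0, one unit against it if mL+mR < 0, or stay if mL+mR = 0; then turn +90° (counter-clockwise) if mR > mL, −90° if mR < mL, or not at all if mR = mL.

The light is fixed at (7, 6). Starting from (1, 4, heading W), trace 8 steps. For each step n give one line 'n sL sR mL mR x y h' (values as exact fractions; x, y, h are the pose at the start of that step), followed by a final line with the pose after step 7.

n=0: pose=(1,4,W); sL=3/2, sR=15/8; mL=-39/16, mR=-3/16; mL+mR=-21/8 → advance -1; mR−mL=9/4 → turn +1·90°
n=1: pose=(2,4,S); sL=24/5, sR=24/13; mL=-372/65, mR=96/65; mL+mR=-276/65 → advance -1; mR−mL=36/5 → turn +1·90°
n=2: pose=(2,5,E); sL=12, sR=20/3; mL=-46/3, mR=8/3; mL+mR=-38/3 → advance -1; mR−mL=18 → turn +1·90°
n=3: pose=(1,5,N); sL=24/13, sR=120/17; mL=-1188/221, mR=-576/221; mL+mR=-1764/221 → advance -1; mR−mL=36/13 → turn +1·90°
n=4: pose=(1,4,W); sL=3/2, sR=15/8; mL=-39/16, mR=-3/16; mL+mR=-21/8 → advance -1; mR−mL=9/4 → turn +1·90°
n=5: pose=(2,4,S); sL=24/5, sR=24/13; mL=-372/65, mR=96/65; mL+mR=-276/65 → advance -1; mR−mL=36/5 → turn +1·90°
n=6: pose=(2,5,E); sL=12, sR=20/3; mL=-46/3, mR=8/3; mL+mR=-38/3 → advance -1; mR−mL=18 → turn +1·90°
n=7: pose=(1,5,N); sL=24/13, sR=120/17; mL=-1188/221, mR=-576/221; mL+mR=-1764/221 → advance -1; mR−mL=36/13 → turn +1·90°

0 3/2 15/8 -39/16 -3/16 1 4 W
1 24/5 24/13 -372/65 96/65 2 4 S
2 12 20/3 -46/3 8/3 2 5 E
3 24/13 120/17 -1188/221 -576/221 1 5 N
4 3/2 15/8 -39/16 -3/16 1 4 W
5 24/5 24/13 -372/65 96/65 2 4 S
6 12 20/3 -46/3 8/3 2 5 E
7 24/13 120/17 -1188/221 -576/221 1 5 N
final 1 4 W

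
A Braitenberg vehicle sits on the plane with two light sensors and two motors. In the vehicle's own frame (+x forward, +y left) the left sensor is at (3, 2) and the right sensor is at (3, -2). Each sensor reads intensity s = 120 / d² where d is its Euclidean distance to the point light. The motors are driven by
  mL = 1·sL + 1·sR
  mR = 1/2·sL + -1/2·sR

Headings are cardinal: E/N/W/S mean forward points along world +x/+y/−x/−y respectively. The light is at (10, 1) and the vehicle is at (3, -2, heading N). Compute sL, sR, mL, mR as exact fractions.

40/27 24/5 848/135 -224/135

left sensor world pos  = (1, 1); dL² = 81
right sensor world pos = (5, 1); dR² = 25
sL = 120/81 = 40/27
sR = 120/25 = 24/5
mL = 1·sL + 1·sR = 848/135
mR = 1/2·sL + -1/2·sR = -224/135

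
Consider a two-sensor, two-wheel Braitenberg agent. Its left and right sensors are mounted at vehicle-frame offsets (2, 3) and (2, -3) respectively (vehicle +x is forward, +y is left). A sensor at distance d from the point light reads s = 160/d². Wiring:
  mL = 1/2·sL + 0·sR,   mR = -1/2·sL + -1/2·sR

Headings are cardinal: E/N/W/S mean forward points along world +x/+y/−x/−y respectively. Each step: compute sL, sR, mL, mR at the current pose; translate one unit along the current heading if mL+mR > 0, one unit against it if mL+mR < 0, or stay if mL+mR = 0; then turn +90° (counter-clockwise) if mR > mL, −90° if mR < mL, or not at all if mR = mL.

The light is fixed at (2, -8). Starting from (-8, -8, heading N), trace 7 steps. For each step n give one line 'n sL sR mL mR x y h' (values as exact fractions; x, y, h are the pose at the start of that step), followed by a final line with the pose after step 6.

0 160/173 160/53 80/173 -18080/9169 -8 -8 N
1 40/17 2 20/17 -37/17 -8 -9 E
2 160/73 32/41 80/73 -4448/2993 -9 -9 S
3 80/89 80/89 40/89 -80/89 -9 -8 W
4 160/173 160/53 80/173 -18080/9169 -8 -8 N
5 40/17 2 20/17 -37/17 -8 -9 E
6 160/73 32/41 80/73 -4448/2993 -9 -9 S
final -9 -8 W

n=0: pose=(-8,-8,N); sL=160/173, sR=160/53; mL=80/173, mR=-18080/9169; mL+mR=-80/53 → advance -1; mR−mL=-22320/9169 → turn -1·90°
n=1: pose=(-8,-9,E); sL=40/17, sR=2; mL=20/17, mR=-37/17; mL+mR=-1 → advance -1; mR−mL=-57/17 → turn -1·90°
n=2: pose=(-9,-9,S); sL=160/73, sR=32/41; mL=80/73, mR=-4448/2993; mL+mR=-16/41 → advance -1; mR−mL=-7728/2993 → turn -1·90°
n=3: pose=(-9,-8,W); sL=80/89, sR=80/89; mL=40/89, mR=-80/89; mL+mR=-40/89 → advance -1; mR−mL=-120/89 → turn -1·90°
n=4: pose=(-8,-8,N); sL=160/173, sR=160/53; mL=80/173, mR=-18080/9169; mL+mR=-80/53 → advance -1; mR−mL=-22320/9169 → turn -1·90°
n=5: pose=(-8,-9,E); sL=40/17, sR=2; mL=20/17, mR=-37/17; mL+mR=-1 → advance -1; mR−mL=-57/17 → turn -1·90°
n=6: pose=(-9,-9,S); sL=160/73, sR=32/41; mL=80/73, mR=-4448/2993; mL+mR=-16/41 → advance -1; mR−mL=-7728/2993 → turn -1·90°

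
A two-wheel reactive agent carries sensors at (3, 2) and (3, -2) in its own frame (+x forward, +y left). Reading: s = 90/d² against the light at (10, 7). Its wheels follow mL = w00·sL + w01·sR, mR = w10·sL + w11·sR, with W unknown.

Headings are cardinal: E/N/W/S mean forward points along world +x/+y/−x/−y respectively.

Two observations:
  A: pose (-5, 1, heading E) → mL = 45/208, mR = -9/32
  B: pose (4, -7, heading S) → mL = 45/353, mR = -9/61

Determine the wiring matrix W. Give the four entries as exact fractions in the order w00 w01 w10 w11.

obs A: pose=(-5,1,E) → sL=9/16, sR=45/104, mL=45/208, mR=-9/32
obs B: pose=(4,-7,S) → sL=18/61, sR=90/353, mL=45/353, mR=-9/61
sensor matrix S = [[9/16, 45/104], [18/61, 90/353]]; det S = 35235/2239432
solve [mL_A; mL_B] = S·[w00; w01] and [mR_A; mR_B] = S·[w10; w11]:
  w00 = 0, w01 = 1/2, w10 = -1/2, w11 = 0

0 1/2 -1/2 0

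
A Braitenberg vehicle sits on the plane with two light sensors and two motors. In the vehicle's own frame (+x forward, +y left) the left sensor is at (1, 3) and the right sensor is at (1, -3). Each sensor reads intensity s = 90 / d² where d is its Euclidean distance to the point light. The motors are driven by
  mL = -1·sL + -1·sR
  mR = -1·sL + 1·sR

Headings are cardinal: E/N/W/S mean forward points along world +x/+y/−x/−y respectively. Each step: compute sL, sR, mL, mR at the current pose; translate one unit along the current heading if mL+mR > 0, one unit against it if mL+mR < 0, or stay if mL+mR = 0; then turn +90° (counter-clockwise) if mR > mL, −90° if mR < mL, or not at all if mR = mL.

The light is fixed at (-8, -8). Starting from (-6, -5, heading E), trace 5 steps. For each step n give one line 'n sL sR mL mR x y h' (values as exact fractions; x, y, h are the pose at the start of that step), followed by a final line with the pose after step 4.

0 2 10 -12 8 -6 -5 E
1 9/2 45/16 -117/16 -27/16 -7 -5 N
2 90 18/5 -468/5 -432/5 -7 -6 W
3 45/13 45 -630/13 540/13 -6 -6 S
4 2 10 -12 8 -6 -5 E
final -7 -5 N

n=0: pose=(-6,-5,E); sL=2, sR=10; mL=-12, mR=8; mL+mR=-4 → advance -1; mR−mL=20 → turn +1·90°
n=1: pose=(-7,-5,N); sL=9/2, sR=45/16; mL=-117/16, mR=-27/16; mL+mR=-9 → advance -1; mR−mL=45/8 → turn +1·90°
n=2: pose=(-7,-6,W); sL=90, sR=18/5; mL=-468/5, mR=-432/5; mL+mR=-180 → advance -1; mR−mL=36/5 → turn +1·90°
n=3: pose=(-6,-6,S); sL=45/13, sR=45; mL=-630/13, mR=540/13; mL+mR=-90/13 → advance -1; mR−mL=90 → turn +1·90°
n=4: pose=(-6,-5,E); sL=2, sR=10; mL=-12, mR=8; mL+mR=-4 → advance -1; mR−mL=20 → turn +1·90°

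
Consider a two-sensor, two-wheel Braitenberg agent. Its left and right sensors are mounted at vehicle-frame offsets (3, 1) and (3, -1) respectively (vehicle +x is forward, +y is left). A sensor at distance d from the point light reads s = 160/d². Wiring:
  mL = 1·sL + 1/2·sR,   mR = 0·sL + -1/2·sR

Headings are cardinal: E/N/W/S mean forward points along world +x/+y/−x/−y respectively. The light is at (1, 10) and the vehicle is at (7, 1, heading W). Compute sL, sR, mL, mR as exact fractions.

160/109 160/73 20400/7957 -80/73

left sensor world pos  = (4, 0); dL² = 109
right sensor world pos = (4, 2); dR² = 73
sL = 160/109 = 160/109
sR = 160/73 = 160/73
mL = 1·sL + 1/2·sR = 20400/7957
mR = 0·sL + -1/2·sR = -80/73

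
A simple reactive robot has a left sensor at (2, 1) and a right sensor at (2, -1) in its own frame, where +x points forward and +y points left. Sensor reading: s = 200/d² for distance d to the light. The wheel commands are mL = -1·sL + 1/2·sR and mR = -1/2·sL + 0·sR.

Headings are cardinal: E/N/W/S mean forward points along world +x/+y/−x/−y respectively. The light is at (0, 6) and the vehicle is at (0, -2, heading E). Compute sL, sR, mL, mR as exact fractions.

200/53 40/17 -2340/901 -100/53

left sensor world pos  = (2, -1); dL² = 53
right sensor world pos = (2, -3); dR² = 85
sL = 200/53 = 200/53
sR = 200/85 = 40/17
mL = -1·sL + 1/2·sR = -2340/901
mR = -1/2·sL + 0·sR = -100/53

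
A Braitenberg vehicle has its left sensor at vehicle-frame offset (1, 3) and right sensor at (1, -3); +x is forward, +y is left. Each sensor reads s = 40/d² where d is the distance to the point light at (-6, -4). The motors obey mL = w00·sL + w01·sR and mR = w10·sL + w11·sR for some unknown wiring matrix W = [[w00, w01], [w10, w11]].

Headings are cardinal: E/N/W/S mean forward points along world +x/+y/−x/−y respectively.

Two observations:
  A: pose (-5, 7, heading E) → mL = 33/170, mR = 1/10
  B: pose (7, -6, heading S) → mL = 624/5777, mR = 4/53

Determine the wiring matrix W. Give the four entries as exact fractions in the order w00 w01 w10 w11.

obs A: pose=(-5,7,E) → sL=1/5, sR=10/17, mL=33/170, mR=1/10
obs B: pose=(7,-6,S) → sL=8/53, sR=40/109, mL=624/5777, mR=4/53
sensor matrix S = [[1/5, 10/17], [8/53, 40/109]]; det S = -1512/98209
solve [mL_A; mL_B] = S·[w00; w01] and [mR_A; mR_B] = S·[w10; w11]:
  w00 = -1/2, w01 = 1/2, w10 = 1/2, w11 = 0

-1/2 1/2 1/2 0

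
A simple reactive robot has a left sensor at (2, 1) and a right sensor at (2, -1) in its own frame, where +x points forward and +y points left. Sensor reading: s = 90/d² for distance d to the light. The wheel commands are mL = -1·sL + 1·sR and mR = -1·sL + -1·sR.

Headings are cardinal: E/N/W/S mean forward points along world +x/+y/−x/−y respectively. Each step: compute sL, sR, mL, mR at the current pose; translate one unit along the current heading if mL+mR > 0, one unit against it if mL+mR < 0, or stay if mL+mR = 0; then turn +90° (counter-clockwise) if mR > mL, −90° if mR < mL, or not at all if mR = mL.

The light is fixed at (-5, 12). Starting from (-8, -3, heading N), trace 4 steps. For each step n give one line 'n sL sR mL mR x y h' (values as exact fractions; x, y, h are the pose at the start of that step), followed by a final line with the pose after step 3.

n=0: pose=(-8,-3,N); sL=18/37, sR=90/173; mL=216/6401, mR=-6444/6401; mL+mR=-36/37 → advance -1; mR−mL=-180/173 → turn -1·90°
n=1: pose=(-8,-4,E); sL=45/113, sR=9/29; mL=-288/3277, mR=-2322/3277; mL+mR=-90/113 → advance -1; mR−mL=-18/29 → turn -1·90°
n=2: pose=(-9,-4,S); sL=10/37, sR=90/349; mL=-160/12913, mR=-6820/12913; mL+mR=-20/37 → advance -1; mR−mL=-180/349 → turn -1·90°
n=3: pose=(-9,-3,W); sL=45/146, sR=45/116; mL=675/8468, mR=-5895/8468; mL+mR=-45/73 → advance -1; mR−mL=-45/58 → turn -1·90°

0 18/37 90/173 216/6401 -6444/6401 -8 -3 N
1 45/113 9/29 -288/3277 -2322/3277 -8 -4 E
2 10/37 90/349 -160/12913 -6820/12913 -9 -4 S
3 45/146 45/116 675/8468 -5895/8468 -9 -3 W
final -8 -3 N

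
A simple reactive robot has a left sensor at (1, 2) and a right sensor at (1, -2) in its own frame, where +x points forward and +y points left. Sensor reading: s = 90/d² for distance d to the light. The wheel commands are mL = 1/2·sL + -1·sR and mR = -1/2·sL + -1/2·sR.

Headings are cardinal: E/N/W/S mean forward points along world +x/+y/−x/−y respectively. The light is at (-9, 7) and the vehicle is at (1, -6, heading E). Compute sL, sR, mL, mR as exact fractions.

left sensor world pos  = (2, -4); dL² = 242
right sensor world pos = (2, -8); dR² = 346
sL = 90/242 = 45/121
sR = 90/346 = 45/173
mL = 1/2·sL + -1·sR = -3105/41866
mR = -1/2·sL + -1/2·sR = -6615/20933

45/121 45/173 -3105/41866 -6615/20933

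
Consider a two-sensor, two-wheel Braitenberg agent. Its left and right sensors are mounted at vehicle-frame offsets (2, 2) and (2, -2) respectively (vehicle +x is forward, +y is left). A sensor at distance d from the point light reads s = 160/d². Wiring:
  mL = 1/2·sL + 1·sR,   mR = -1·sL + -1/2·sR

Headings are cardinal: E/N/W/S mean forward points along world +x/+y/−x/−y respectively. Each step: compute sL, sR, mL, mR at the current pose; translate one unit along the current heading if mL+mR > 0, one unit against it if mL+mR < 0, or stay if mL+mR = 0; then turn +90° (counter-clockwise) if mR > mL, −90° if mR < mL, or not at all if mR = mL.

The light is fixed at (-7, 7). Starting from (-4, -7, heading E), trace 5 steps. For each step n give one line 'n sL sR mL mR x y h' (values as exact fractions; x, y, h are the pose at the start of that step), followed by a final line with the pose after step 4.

0 160/169 160/281 49520/47489 -58480/47489 -4 -7 E
1 10/17 5/8 125/136 -245/272 -5 -7 S
2 160/289 160/169 59760/48841 -50160/48841 -5 -8 W
3 16/17 80/89 2072/1513 -2104/1513 -6 -8 N
4 32/41 160/333 11888/13653 -13936/13653 -6 -9 E
final -7 -9 S

n=0: pose=(-4,-7,E); sL=160/169, sR=160/281; mL=49520/47489, mR=-58480/47489; mL+mR=-8960/47489 → advance -1; mR−mL=-108000/47489 → turn -1·90°
n=1: pose=(-5,-7,S); sL=10/17, sR=5/8; mL=125/136, mR=-245/272; mL+mR=5/272 → advance +1; mR−mL=-495/272 → turn -1·90°
n=2: pose=(-5,-8,W); sL=160/289, sR=160/169; mL=59760/48841, mR=-50160/48841; mL+mR=9600/48841 → advance +1; mR−mL=-109920/48841 → turn -1·90°
n=3: pose=(-6,-8,N); sL=16/17, sR=80/89; mL=2072/1513, mR=-2104/1513; mL+mR=-32/1513 → advance -1; mR−mL=-4176/1513 → turn -1·90°
n=4: pose=(-6,-9,E); sL=32/41, sR=160/333; mL=11888/13653, mR=-13936/13653; mL+mR=-2048/13653 → advance -1; mR−mL=-8608/4551 → turn -1·90°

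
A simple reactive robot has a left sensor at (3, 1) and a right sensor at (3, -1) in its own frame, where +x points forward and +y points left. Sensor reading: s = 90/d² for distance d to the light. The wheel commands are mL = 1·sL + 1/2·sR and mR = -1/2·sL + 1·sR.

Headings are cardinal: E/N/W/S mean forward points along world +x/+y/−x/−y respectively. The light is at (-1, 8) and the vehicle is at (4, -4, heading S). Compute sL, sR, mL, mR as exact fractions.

left sensor world pos  = (5, -7); dL² = 261
right sensor world pos = (3, -7); dR² = 241
sL = 90/261 = 10/29
sR = 90/241 = 90/241
mL = 1·sL + 1/2·sR = 3715/6989
mR = -1/2·sL + 1·sR = 1405/6989

10/29 90/241 3715/6989 1405/6989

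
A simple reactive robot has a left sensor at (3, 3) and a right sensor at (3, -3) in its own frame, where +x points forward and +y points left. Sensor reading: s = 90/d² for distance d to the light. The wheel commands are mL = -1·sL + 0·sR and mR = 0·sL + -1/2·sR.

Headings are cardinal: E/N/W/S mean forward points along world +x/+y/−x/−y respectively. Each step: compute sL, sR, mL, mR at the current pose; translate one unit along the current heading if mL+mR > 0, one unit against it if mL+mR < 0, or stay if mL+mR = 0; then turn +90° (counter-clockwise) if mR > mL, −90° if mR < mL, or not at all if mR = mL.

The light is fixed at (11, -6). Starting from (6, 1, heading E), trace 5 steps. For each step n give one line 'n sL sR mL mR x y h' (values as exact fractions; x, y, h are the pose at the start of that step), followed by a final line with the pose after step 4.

n=0: pose=(6,1,E); sL=45/52, sR=9/2; mL=-45/52, mR=-9/4; mL+mR=-81/26 → advance -1; mR−mL=-18/13 → turn -1·90°
n=1: pose=(5,1,S); sL=18/5, sR=90/97; mL=-18/5, mR=-45/97; mL+mR=-1971/485 → advance -1; mR−mL=1521/485 → turn +1·90°
n=2: pose=(5,2,E); sL=9/13, sR=45/17; mL=-9/13, mR=-45/34; mL+mR=-891/442 → advance -1; mR−mL=-279/442 → turn -1·90°
n=3: pose=(4,2,S); sL=90/41, sR=18/25; mL=-90/41, mR=-9/25; mL+mR=-2619/1025 → advance -1; mR−mL=1881/1025 → turn +1·90°
n=4: pose=(4,3,E); sL=9/16, sR=45/26; mL=-9/16, mR=-45/52; mL+mR=-297/208 → advance -1; mR−mL=-63/208 → turn -1·90°

0 45/52 9/2 -45/52 -9/4 6 1 E
1 18/5 90/97 -18/5 -45/97 5 1 S
2 9/13 45/17 -9/13 -45/34 5 2 E
3 90/41 18/25 -90/41 -9/25 4 2 S
4 9/16 45/26 -9/16 -45/52 4 3 E
final 3 3 S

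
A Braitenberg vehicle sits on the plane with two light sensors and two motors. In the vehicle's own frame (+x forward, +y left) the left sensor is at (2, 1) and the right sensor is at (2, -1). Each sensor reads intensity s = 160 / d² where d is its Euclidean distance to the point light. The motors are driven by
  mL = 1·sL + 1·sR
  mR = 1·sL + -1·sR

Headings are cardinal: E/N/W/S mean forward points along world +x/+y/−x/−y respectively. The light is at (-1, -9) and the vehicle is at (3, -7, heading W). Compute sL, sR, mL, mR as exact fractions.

left sensor world pos  = (1, -8); dL² = 5
right sensor world pos = (1, -6); dR² = 13
sL = 160/5 = 32
sR = 160/13 = 160/13
mL = 1·sL + 1·sR = 576/13
mR = 1·sL + -1·sR = 256/13

32 160/13 576/13 256/13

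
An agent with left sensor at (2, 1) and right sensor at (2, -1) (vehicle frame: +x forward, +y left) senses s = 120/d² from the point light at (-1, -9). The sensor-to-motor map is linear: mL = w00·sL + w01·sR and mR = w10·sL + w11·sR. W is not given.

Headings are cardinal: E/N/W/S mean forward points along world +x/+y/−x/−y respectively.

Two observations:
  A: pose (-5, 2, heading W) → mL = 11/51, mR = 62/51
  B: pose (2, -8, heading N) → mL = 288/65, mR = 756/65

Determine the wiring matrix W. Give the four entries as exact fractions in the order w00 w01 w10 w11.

1 -1 1 1/2

obs A: pose=(-5,2,W) → sL=15/17, sR=2/3, mL=11/51, mR=62/51
obs B: pose=(2,-8,N) → sL=120/13, sR=24/5, mL=288/65, mR=756/65
sensor matrix S = [[15/17, 2/3], [120/13, 24/5]]; det S = -424/221
solve [mL_A; mL_B] = S·[w00; w01] and [mR_A; mR_B] = S·[w10; w11]:
  w00 = 1, w01 = -1, w10 = 1, w11 = 1/2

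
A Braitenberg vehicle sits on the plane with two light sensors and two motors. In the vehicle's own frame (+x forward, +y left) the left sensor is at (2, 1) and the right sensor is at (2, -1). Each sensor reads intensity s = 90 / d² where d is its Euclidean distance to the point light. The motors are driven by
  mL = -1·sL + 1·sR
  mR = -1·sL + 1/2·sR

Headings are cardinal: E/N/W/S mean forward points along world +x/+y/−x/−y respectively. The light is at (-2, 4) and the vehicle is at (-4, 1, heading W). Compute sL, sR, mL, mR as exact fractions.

left sensor world pos  = (-6, 0); dL² = 32
right sensor world pos = (-6, 2); dR² = 20
sL = 90/32 = 45/16
sR = 90/20 = 9/2
mL = -1·sL + 1·sR = 27/16
mR = -1·sL + 1/2·sR = -9/16

45/16 9/2 27/16 -9/16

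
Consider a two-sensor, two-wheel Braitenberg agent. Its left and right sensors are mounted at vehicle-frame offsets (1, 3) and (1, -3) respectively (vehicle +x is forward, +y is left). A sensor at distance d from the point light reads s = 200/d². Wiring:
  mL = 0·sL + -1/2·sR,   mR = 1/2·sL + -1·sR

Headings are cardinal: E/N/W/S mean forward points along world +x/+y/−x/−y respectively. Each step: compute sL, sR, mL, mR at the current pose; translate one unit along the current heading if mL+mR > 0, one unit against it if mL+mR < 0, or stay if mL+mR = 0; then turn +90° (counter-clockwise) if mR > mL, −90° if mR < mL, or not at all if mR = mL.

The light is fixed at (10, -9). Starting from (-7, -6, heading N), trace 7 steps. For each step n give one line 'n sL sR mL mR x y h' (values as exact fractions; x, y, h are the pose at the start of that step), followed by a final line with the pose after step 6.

0 25/52 50/53 -25/53 -3875/5512 -7 -6 N
1 200/281 200/257 -100/257 -30500/72217 -7 -7 E
2 100/113 100/221 -50/221 -250/24973 -8 -7 S
3 8/13 200/289 -100/289 -1444/3757 -8 -6 E
4 10/13 25/61 -25/122 -20/793 -9 -6 S
5 200/373 8/13 -4/13 -1684/4849 -9 -5 E
6 100/149 100/269 -50/269 -1450/40081 -10 -5 S
final -10 -4 E

n=0: pose=(-7,-6,N); sL=25/52, sR=50/53; mL=-25/53, mR=-3875/5512; mL+mR=-6475/5512 → advance -1; mR−mL=-1275/5512 → turn -1·90°
n=1: pose=(-7,-7,E); sL=200/281, sR=200/257; mL=-100/257, mR=-30500/72217; mL+mR=-58600/72217 → advance -1; mR−mL=-2400/72217 → turn -1·90°
n=2: pose=(-8,-7,S); sL=100/113, sR=100/221; mL=-50/221, mR=-250/24973; mL+mR=-5900/24973 → advance -1; mR−mL=5400/24973 → turn +1·90°
n=3: pose=(-8,-6,E); sL=8/13, sR=200/289; mL=-100/289, mR=-1444/3757; mL+mR=-2744/3757 → advance -1; mR−mL=-144/3757 → turn -1·90°
n=4: pose=(-9,-6,S); sL=10/13, sR=25/61; mL=-25/122, mR=-20/793; mL+mR=-365/1586 → advance -1; mR−mL=285/1586 → turn +1·90°
n=5: pose=(-9,-5,E); sL=200/373, sR=8/13; mL=-4/13, mR=-1684/4849; mL+mR=-3176/4849 → advance -1; mR−mL=-192/4849 → turn -1·90°
n=6: pose=(-10,-5,S); sL=100/149, sR=100/269; mL=-50/269, mR=-1450/40081; mL+mR=-8900/40081 → advance -1; mR−mL=6000/40081 → turn +1·90°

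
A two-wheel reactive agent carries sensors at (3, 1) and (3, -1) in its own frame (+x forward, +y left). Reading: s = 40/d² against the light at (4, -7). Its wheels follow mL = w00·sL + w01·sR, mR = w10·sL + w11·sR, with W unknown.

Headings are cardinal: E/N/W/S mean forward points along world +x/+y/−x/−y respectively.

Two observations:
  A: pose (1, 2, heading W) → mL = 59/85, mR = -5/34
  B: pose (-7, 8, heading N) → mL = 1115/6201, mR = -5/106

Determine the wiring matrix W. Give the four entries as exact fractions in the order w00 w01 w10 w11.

1 1 0 -1/2

obs A: pose=(1,2,W) → sL=2/5, sR=5/17, mL=59/85, mR=-5/34
obs B: pose=(-7,8,N) → sL=10/117, sR=5/53, mL=1115/6201, mR=-5/106
sensor matrix S = [[2/5, 5/17], [10/117, 5/53]]; det S = 1328/105417
solve [mL_A; mL_B] = S·[w00; w01] and [mR_A; mR_B] = S·[w10; w11]:
  w00 = 1, w01 = 1, w10 = 0, w11 = -1/2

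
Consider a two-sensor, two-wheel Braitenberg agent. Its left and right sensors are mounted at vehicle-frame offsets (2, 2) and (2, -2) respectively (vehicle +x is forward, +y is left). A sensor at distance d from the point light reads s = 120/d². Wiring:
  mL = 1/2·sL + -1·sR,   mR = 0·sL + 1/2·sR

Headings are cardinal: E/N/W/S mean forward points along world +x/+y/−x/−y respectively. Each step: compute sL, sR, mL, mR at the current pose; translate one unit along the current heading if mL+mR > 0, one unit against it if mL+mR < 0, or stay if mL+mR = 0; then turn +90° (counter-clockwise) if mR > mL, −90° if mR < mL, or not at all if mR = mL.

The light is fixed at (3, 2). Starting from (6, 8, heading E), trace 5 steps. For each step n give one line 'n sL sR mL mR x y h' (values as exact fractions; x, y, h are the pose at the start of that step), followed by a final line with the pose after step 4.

0 120/89 120/41 -8220/3649 60/41 6 8 E
1 15/8 3/2 -9/16 3/4 5 8 N
2 24/5 40/27 124/135 20/27 5 9 W
3 60/41 4/3 -74/123 2/3 4 9 N
4 120/37 120/101 1620/3737 60/101 4 10 W
final 3 10 S

n=0: pose=(6,8,E); sL=120/89, sR=120/41; mL=-8220/3649, mR=60/41; mL+mR=-2880/3649 → advance -1; mR−mL=13560/3649 → turn +1·90°
n=1: pose=(5,8,N); sL=15/8, sR=3/2; mL=-9/16, mR=3/4; mL+mR=3/16 → advance +1; mR−mL=21/16 → turn +1·90°
n=2: pose=(5,9,W); sL=24/5, sR=40/27; mL=124/135, mR=20/27; mL+mR=224/135 → advance +1; mR−mL=-8/45 → turn -1·90°
n=3: pose=(4,9,N); sL=60/41, sR=4/3; mL=-74/123, mR=2/3; mL+mR=8/123 → advance +1; mR−mL=52/41 → turn +1·90°
n=4: pose=(4,10,W); sL=120/37, sR=120/101; mL=1620/3737, mR=60/101; mL+mR=3840/3737 → advance +1; mR−mL=600/3737 → turn +1·90°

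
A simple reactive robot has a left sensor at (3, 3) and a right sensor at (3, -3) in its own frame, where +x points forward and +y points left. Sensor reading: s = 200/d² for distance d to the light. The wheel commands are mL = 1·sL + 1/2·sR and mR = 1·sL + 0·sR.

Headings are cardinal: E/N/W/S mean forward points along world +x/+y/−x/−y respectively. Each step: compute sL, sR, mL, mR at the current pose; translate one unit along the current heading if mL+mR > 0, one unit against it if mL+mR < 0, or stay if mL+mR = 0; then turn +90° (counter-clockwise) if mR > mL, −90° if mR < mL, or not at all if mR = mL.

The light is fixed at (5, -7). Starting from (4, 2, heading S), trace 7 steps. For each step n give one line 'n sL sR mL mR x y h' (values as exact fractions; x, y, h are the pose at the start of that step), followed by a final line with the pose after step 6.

n=0: pose=(4,2,S); sL=5, sR=50/13; mL=90/13, mR=5; mL+mR=155/13 → advance +1; mR−mL=-25/13 → turn -1·90°
n=1: pose=(4,1,W); sL=200/41, sR=200/137; mL=31500/5617, mR=200/41; mL+mR=58900/5617 → advance +1; mR−mL=-100/137 → turn -1·90°
n=2: pose=(3,1,N); sL=100/73, sR=100/61; mL=9750/4453, mR=100/73; mL+mR=15850/4453 → advance +1; mR−mL=-50/61 → turn -1·90°
n=3: pose=(3,2,E); sL=40/29, sR=200/37; mL=4380/1073, mR=40/29; mL+mR=5860/1073 → advance +1; mR−mL=-100/37 → turn -1·90°
n=4: pose=(4,2,S); sL=5, sR=50/13; mL=90/13, mR=5; mL+mR=155/13 → advance +1; mR−mL=-25/13 → turn -1·90°
n=5: pose=(4,1,W); sL=200/41, sR=200/137; mL=31500/5617, mR=200/41; mL+mR=58900/5617 → advance +1; mR−mL=-100/137 → turn -1·90°
n=6: pose=(3,1,N); sL=100/73, sR=100/61; mL=9750/4453, mR=100/73; mL+mR=15850/4453 → advance +1; mR−mL=-50/61 → turn -1·90°

0 5 50/13 90/13 5 4 2 S
1 200/41 200/137 31500/5617 200/41 4 1 W
2 100/73 100/61 9750/4453 100/73 3 1 N
3 40/29 200/37 4380/1073 40/29 3 2 E
4 5 50/13 90/13 5 4 2 S
5 200/41 200/137 31500/5617 200/41 4 1 W
6 100/73 100/61 9750/4453 100/73 3 1 N
final 3 2 E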